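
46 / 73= 0.63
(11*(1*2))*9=198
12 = 12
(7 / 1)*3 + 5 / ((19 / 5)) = 424 / 19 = 22.32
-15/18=-5/6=-0.83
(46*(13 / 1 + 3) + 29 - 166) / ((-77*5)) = -599 / 385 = -1.56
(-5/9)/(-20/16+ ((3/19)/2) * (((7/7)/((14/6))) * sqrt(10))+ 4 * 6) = -32193980/1318314321+ 5320 * sqrt(10)/146479369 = -0.02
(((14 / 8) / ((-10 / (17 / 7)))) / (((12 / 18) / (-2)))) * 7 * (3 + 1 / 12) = 4403 / 160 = 27.52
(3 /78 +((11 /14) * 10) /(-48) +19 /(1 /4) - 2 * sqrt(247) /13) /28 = 331421 /122304 - sqrt(247) /182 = 2.62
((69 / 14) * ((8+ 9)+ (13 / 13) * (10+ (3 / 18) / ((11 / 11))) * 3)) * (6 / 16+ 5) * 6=845595 / 112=7549.96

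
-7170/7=-1024.29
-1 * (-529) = 529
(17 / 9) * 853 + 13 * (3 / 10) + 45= 149411 / 90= 1660.12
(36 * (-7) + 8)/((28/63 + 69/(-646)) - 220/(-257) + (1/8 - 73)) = 1458337248/428424433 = 3.40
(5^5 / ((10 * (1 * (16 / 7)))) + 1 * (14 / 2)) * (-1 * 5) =-22995 / 32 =-718.59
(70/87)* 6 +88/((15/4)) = 12308/435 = 28.29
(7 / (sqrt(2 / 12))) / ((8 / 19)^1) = 133 * sqrt(6) / 8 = 40.72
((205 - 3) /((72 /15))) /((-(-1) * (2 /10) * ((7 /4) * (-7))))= -2525 /147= -17.18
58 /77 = 0.75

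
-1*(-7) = 7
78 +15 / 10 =159 / 2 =79.50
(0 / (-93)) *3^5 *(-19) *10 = 0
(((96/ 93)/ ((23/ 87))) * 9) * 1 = 25056/ 713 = 35.14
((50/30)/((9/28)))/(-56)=-5/54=-0.09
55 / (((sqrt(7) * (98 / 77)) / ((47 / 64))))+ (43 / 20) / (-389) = -43 / 7780+ 28435 * sqrt(7) / 6272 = 11.99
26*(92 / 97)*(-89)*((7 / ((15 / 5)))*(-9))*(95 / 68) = 106177890 / 1649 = 64389.26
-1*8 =-8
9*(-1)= -9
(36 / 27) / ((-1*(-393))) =4 / 1179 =0.00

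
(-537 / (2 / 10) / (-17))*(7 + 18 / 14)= 155730 / 119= 1308.66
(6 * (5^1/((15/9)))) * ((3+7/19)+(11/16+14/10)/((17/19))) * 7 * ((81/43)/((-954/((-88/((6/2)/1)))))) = 306292833/7361170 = 41.61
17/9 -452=-4051/9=-450.11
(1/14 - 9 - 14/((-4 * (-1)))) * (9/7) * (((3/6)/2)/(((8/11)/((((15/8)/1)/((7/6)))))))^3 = -94968014625/35246833664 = -2.69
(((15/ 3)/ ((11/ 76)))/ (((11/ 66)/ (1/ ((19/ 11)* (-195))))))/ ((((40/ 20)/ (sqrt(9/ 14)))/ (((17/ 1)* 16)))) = -1632* sqrt(14)/ 91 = -67.10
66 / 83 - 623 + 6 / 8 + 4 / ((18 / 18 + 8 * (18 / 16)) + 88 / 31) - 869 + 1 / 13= -1279794137 / 858884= -1490.07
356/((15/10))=712/3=237.33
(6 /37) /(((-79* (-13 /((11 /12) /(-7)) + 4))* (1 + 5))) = -11 /3320528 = -0.00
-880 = -880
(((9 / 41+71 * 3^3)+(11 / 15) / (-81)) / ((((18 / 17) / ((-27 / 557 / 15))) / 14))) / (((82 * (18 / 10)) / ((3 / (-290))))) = 11365194841 / 1979467769700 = 0.01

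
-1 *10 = -10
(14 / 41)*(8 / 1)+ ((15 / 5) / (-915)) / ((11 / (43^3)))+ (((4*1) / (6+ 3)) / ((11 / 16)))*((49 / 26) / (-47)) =-15878872313 / 756414945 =-20.99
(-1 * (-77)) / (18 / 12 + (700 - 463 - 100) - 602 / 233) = 35882 / 63337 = 0.57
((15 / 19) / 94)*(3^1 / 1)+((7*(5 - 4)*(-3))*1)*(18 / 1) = -675063 / 1786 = -377.97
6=6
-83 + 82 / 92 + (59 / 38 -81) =-70600 / 437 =-161.56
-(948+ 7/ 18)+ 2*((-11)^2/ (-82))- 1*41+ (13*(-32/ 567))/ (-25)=-1153412413/ 1162350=-992.31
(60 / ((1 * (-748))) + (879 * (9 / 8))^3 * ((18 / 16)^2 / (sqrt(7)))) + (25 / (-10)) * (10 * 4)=-18715 / 187 + 40103213321511 * sqrt(7) / 229376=462572833.55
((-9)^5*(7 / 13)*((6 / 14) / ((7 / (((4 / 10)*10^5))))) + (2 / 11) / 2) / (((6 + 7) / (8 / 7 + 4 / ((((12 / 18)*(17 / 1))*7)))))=-11068144547078 / 1548547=-7147438.56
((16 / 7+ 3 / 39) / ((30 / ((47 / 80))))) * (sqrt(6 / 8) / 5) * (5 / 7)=2021 * sqrt(3) / 611520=0.01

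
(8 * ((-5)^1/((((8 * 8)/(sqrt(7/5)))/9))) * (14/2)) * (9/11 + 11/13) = -7497 * sqrt(35)/572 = -77.54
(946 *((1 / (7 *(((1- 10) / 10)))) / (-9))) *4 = 37840 / 567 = 66.74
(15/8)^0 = 1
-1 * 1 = -1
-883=-883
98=98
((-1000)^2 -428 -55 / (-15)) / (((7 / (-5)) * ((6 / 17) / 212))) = -27018530270 / 63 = -428865559.84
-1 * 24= -24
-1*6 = -6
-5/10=-1/2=-0.50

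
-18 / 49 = -0.37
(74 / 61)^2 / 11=5476 / 40931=0.13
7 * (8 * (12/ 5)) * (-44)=-29568/ 5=-5913.60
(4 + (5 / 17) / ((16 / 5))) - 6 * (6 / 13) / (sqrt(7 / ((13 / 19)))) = 1113 / 272 - 36 * sqrt(1729) / 1729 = 3.23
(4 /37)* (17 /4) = 17 /37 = 0.46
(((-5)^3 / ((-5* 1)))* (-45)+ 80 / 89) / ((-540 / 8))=40018 / 2403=16.65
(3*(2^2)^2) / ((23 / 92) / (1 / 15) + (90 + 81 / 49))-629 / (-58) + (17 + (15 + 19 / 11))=179248589 / 3976654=45.08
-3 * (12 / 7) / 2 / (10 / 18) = -162 / 35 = -4.63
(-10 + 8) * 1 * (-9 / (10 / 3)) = 27 / 5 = 5.40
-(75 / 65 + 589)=-7672 / 13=-590.15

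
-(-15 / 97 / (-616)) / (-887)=15 / 53000024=0.00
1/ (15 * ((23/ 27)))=0.08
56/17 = 3.29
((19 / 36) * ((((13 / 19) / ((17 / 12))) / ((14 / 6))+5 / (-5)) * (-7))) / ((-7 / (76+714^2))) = -228550124 / 1071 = -213398.81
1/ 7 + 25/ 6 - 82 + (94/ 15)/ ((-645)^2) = -6787446559/ 87365250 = -77.69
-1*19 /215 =-19 /215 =-0.09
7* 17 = 119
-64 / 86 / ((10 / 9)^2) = -648 / 1075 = -0.60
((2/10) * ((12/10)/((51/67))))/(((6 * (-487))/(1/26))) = -67/16144050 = -0.00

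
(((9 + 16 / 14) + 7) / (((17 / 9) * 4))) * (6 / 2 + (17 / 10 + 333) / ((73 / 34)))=3131676 / 8687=360.50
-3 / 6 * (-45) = 45 / 2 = 22.50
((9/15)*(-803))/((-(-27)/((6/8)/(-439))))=803/26340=0.03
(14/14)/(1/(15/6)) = 5/2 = 2.50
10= 10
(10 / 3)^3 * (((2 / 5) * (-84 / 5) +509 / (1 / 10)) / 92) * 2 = 2541640 / 621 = 4092.82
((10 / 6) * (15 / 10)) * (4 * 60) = 600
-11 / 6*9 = -33 / 2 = -16.50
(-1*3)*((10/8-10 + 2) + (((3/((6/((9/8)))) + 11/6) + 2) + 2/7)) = 695/112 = 6.21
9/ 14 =0.64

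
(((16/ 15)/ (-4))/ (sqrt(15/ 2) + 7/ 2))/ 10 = -28/ 1425 + 4 *sqrt(30)/ 1425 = -0.00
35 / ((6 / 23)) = 805 / 6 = 134.17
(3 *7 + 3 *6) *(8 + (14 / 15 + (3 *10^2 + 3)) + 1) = 61022 / 5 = 12204.40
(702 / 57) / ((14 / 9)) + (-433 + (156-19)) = -38315 / 133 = -288.08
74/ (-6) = -37/ 3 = -12.33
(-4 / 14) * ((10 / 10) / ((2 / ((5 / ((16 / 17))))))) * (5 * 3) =-1275 / 112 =-11.38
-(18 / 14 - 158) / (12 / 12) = 1097 / 7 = 156.71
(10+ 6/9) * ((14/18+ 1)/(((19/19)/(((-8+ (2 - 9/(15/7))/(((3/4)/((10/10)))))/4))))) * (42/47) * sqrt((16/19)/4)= -587776 * sqrt(19)/120555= -21.25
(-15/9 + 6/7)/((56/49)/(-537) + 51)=-3043/191701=-0.02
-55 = -55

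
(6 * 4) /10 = 12 /5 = 2.40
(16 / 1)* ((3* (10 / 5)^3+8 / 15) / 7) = 5888 / 105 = 56.08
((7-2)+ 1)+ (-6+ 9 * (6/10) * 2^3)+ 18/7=1602/35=45.77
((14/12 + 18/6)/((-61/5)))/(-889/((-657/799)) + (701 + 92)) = -27375/150220064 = -0.00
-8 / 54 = -4 / 27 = -0.15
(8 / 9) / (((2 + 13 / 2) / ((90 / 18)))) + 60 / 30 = 2.52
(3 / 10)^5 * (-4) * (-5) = 243 / 5000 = 0.05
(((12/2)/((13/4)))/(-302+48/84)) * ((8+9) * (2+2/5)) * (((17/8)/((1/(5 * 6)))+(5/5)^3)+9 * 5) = -1880676/68575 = -27.43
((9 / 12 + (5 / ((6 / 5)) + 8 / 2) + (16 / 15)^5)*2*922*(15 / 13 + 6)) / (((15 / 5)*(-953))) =-447003601589 / 9407896875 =-47.51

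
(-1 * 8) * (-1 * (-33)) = -264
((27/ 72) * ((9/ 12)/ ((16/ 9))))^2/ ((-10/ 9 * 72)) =-0.00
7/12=0.58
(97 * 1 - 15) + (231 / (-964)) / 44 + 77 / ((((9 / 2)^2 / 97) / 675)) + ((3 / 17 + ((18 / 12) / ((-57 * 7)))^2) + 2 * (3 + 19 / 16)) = 866382370878055 / 3478647984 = 249057.21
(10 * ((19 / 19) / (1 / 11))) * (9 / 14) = 495 / 7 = 70.71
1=1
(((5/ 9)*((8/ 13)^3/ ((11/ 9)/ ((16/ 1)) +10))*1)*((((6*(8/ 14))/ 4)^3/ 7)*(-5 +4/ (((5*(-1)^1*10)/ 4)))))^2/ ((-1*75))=-376767416107008/ 747245306947733400625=-0.00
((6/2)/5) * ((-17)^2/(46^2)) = 867/10580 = 0.08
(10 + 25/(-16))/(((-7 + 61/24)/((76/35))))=-3078/749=-4.11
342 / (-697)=-0.49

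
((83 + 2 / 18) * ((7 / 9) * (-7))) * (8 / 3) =-293216 / 243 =-1206.65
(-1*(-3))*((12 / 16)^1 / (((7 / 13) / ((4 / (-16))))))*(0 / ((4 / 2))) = 0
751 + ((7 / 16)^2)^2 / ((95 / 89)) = 4675879609 / 6225920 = 751.03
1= 1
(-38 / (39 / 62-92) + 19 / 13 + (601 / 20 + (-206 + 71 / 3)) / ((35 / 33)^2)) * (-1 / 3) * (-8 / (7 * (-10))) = 48174642199 / 9472588125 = 5.09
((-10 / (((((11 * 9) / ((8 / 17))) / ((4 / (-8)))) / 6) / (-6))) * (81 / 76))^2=10497600 / 12623809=0.83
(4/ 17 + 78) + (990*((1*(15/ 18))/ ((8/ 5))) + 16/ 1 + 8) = 84029/ 136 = 617.86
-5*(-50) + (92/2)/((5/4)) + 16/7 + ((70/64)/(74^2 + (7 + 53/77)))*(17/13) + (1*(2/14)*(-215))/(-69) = 40940008916531/141401070720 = 289.53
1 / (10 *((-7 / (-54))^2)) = 1458 / 245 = 5.95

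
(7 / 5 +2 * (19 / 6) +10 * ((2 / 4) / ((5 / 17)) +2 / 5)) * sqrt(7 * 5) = 431 * sqrt(35) / 15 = 169.99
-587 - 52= -639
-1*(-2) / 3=2 / 3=0.67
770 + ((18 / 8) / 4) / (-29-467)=6110711 / 7936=770.00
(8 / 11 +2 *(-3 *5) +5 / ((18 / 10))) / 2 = -2623 / 198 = -13.25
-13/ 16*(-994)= 6461/ 8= 807.62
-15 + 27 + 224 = 236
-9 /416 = -0.02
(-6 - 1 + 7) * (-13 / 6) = 0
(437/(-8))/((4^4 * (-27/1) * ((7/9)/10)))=2185/21504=0.10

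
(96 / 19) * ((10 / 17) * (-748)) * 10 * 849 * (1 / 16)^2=-1400850 / 19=-73728.95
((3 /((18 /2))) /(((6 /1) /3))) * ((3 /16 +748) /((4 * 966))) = 11971 /370944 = 0.03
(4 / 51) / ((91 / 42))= 8 / 221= 0.04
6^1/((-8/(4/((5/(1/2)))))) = -3/10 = -0.30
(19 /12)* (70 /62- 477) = -753.46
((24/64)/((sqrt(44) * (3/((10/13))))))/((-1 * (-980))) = sqrt(11)/224224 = 0.00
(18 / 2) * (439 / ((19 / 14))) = 55314 / 19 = 2911.26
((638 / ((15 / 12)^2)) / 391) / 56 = 1276 / 68425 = 0.02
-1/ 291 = -0.00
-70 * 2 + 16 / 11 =-1524 / 11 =-138.55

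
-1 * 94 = -94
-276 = -276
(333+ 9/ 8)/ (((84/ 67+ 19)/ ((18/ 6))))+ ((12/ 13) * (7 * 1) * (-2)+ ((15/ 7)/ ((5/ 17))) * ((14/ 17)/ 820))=1058163597/ 28931240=36.58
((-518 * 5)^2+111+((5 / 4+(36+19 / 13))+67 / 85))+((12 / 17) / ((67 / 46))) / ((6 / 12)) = 1986581590043 / 296140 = 6708251.47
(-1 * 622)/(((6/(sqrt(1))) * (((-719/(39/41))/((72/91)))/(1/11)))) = 22392/2269883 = 0.01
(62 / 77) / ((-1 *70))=-31 / 2695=-0.01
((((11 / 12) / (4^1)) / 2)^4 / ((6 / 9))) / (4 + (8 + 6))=14641 / 1019215872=0.00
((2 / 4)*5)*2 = 5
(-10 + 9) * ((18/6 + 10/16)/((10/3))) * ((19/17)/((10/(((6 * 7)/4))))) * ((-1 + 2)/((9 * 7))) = -551/27200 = -0.02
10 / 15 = 2 / 3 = 0.67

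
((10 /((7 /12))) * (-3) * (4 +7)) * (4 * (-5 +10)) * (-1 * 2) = 158400 /7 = 22628.57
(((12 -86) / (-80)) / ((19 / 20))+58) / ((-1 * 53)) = -2241 / 2014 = -1.11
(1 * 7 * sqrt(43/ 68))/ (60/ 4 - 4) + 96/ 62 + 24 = 7 * sqrt(731)/ 374 + 792/ 31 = 26.05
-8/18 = -4/9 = -0.44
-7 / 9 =-0.78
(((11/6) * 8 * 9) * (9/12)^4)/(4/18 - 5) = -24057/2752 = -8.74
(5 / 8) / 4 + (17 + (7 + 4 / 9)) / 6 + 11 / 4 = 6.98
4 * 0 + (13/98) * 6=39/49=0.80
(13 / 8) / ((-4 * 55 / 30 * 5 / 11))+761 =760.51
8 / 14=4 / 7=0.57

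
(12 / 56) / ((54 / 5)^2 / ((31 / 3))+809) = 2325 / 8900122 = 0.00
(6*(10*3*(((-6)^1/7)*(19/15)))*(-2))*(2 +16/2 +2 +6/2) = 5862.86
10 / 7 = 1.43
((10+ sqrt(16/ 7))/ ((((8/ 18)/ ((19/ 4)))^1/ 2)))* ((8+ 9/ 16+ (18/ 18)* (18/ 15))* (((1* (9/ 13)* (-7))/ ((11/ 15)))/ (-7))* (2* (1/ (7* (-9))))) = -182115/ 2912 - 36423* sqrt(7)/ 10192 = -71.99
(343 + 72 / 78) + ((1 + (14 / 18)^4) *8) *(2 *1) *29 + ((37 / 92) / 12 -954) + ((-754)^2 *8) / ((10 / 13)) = 927916696244423 / 156939120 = 5912590.16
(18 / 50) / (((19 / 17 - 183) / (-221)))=33813 / 77300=0.44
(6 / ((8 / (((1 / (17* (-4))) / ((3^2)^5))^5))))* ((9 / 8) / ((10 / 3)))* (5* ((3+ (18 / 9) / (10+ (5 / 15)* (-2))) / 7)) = -5 / 8980196109087417174583041436286976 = -0.00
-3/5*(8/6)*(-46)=184/5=36.80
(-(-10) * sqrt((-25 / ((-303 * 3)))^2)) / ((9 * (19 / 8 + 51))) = 2000 / 3493287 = 0.00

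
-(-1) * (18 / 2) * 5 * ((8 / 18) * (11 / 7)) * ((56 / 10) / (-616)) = -2 / 7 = -0.29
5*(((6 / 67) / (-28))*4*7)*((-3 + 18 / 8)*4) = 90 / 67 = 1.34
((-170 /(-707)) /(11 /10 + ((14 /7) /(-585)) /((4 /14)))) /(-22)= -99450 /9900121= -0.01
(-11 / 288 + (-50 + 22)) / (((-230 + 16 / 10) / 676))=6823375 / 82224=82.99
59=59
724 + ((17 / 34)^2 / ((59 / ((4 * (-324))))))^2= 2625220 / 3481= 754.16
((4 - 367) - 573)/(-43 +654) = -72/47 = -1.53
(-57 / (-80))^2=3249 / 6400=0.51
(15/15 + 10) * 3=33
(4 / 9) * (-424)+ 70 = -1066 / 9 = -118.44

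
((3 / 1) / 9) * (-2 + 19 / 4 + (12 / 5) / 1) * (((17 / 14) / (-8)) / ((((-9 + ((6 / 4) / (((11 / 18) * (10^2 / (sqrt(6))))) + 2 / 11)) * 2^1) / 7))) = 866745 * sqrt(6) / 3010740032 + 233539625 / 2258055024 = 0.10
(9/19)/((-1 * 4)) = -9/76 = -0.12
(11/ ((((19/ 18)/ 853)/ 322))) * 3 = 163151604/ 19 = 8586926.53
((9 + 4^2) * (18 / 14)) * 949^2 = 202635225 / 7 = 28947889.29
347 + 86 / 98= 17046 / 49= 347.88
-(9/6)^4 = -81/16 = -5.06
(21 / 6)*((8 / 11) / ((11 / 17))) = 3.93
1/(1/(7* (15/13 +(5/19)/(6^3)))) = 431375/53352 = 8.09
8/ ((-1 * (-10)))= 4/ 5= 0.80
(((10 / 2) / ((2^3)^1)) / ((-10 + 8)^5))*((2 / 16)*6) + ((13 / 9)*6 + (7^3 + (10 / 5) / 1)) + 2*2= 1098707 / 3072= 357.65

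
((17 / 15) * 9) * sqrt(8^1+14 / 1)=51 * sqrt(22) / 5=47.84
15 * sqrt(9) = 45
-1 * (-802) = 802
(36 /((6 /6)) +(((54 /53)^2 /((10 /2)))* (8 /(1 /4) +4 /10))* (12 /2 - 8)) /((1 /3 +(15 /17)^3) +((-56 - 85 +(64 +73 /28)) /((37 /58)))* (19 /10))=-24176608326864 /236497292151115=-0.10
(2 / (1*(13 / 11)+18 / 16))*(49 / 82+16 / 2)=62040 / 8323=7.45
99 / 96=33 / 32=1.03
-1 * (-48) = 48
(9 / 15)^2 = 9 / 25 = 0.36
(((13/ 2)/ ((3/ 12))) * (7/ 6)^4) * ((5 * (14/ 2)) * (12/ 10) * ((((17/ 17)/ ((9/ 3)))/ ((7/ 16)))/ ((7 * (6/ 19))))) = 169442/ 243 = 697.29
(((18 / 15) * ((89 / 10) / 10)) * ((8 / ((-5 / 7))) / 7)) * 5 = -1068 / 125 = -8.54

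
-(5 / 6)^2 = -25 / 36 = -0.69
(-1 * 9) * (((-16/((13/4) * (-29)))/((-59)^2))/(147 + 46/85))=-48960/16458018317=-0.00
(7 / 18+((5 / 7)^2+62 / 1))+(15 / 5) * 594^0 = 58123 / 882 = 65.90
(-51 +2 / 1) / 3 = -49 / 3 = -16.33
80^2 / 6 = 3200 / 3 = 1066.67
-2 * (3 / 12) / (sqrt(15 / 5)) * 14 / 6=-7 * sqrt(3) / 18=-0.67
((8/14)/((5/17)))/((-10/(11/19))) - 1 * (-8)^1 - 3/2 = 42477/6650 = 6.39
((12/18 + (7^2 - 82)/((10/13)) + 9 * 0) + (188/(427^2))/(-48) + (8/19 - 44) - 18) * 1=-7192637433/69285020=-103.81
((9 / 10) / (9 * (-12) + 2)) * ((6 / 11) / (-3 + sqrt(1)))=27 / 11660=0.00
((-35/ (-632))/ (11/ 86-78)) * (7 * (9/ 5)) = -18963/ 2116252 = -0.01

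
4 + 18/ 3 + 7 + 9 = 26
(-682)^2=465124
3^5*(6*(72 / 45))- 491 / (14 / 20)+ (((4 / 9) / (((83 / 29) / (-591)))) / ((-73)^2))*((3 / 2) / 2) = 1631.36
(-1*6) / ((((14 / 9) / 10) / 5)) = -1350 / 7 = -192.86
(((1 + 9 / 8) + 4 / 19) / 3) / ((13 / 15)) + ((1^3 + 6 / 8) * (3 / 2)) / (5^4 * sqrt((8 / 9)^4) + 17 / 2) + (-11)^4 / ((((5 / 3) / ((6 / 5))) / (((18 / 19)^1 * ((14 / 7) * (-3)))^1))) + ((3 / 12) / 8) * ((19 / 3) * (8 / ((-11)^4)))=-556844405744349269 / 9293237124600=-59919.32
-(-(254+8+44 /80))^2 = -27573001 /400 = -68932.50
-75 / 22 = -3.41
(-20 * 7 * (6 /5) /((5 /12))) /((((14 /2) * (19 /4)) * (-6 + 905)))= -1152 /85405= -0.01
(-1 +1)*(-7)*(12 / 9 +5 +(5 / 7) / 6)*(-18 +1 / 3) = 0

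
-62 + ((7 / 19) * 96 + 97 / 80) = -38637 / 1520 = -25.42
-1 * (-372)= 372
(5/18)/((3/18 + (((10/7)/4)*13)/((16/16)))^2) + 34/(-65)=-677743/1326130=-0.51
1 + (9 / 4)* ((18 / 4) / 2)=97 / 16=6.06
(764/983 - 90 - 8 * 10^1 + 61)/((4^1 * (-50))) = 106383/196600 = 0.54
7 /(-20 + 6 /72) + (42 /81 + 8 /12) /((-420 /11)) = -259172 /677565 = -0.38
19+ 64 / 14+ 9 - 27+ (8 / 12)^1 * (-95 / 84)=607 / 126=4.82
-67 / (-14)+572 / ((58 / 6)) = 25967 / 406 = 63.96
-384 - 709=-1093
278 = 278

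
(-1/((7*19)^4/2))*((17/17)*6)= -12/312900721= -0.00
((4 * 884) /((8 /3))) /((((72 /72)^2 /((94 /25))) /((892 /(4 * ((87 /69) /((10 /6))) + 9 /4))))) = 3409595072 /4045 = 842915.96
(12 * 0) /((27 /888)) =0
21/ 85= 0.25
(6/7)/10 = 3/35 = 0.09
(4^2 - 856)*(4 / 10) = -336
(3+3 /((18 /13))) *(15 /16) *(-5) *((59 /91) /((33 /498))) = -3795175 /16016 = -236.96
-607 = -607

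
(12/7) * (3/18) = 2/7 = 0.29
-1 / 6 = -0.17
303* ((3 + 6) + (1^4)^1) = 3030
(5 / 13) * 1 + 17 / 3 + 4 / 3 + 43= 655 / 13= 50.38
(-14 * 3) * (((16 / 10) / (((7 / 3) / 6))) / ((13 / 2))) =-1728 / 65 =-26.58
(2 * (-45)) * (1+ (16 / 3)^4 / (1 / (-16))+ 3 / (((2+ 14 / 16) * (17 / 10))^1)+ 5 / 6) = 4099157125 / 3519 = 1164864.20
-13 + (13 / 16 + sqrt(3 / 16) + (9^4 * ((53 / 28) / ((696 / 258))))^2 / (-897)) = -74564384533707 / 3154301696 + sqrt(3) / 4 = -23638.52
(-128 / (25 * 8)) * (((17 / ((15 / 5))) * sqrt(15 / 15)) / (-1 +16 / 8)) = -272 / 75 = -3.63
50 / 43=1.16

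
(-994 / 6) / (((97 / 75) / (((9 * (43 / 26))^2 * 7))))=-13026158775 / 65572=-198654.28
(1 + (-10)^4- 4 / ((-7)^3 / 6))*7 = 3430367 / 49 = 70007.49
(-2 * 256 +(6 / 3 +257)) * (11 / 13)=-2783 / 13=-214.08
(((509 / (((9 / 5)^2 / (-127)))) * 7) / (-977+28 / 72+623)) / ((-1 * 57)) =-4525010 / 653049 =-6.93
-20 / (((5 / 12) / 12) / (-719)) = 414144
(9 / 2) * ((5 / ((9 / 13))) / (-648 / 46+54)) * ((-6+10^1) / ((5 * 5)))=299 / 2295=0.13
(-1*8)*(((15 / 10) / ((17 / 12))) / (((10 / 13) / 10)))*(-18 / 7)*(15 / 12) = 42120 / 119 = 353.95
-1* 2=-2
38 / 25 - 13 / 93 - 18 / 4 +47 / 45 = -28951 / 13950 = -2.08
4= 4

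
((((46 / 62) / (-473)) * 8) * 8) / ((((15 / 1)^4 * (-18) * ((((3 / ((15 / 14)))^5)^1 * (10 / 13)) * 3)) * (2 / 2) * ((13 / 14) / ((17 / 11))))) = 391 / 846947446191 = 0.00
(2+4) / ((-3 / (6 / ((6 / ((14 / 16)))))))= -7 / 4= -1.75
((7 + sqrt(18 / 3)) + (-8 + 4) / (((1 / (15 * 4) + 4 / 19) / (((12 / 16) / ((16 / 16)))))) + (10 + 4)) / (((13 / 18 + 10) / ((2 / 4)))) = 9 * sqrt(6) / 193 + 18171 / 49987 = 0.48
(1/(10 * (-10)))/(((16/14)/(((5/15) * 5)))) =-7/480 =-0.01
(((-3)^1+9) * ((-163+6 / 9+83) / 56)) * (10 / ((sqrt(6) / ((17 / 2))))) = -1445 * sqrt(6) / 12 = -294.96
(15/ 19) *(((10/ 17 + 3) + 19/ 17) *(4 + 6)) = 12000/ 323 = 37.15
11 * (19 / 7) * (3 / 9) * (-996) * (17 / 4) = -42128.43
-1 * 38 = -38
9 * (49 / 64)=441 / 64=6.89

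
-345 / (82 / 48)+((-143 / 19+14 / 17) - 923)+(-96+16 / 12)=-48720494 / 39729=-1226.32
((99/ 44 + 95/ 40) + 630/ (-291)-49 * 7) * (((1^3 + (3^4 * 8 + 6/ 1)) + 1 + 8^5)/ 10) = -552037051/ 485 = -1138220.72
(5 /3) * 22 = 110 /3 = 36.67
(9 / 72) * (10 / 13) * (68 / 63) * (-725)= -61625 / 819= -75.24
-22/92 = -11/46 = -0.24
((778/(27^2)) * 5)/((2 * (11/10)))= 19450/8019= 2.43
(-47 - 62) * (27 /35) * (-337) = 991791 /35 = 28336.89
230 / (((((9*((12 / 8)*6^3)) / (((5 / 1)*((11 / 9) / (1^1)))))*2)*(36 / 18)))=6325 / 52488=0.12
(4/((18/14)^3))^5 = 4861502986181632/205891132094649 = 23.61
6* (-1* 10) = -60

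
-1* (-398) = 398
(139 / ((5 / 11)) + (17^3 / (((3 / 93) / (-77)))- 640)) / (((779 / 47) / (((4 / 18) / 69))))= -5512002644 / 2418795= -2278.82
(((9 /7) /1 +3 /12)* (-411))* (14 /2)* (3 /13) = -1019.60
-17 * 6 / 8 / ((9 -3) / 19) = -323 / 8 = -40.38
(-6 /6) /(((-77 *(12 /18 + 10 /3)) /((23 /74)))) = 23 /22792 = 0.00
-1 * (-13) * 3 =39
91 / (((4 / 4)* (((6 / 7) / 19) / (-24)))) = -48412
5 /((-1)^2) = 5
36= 36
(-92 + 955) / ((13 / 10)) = 8630 / 13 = 663.85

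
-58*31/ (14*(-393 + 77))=899/ 2212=0.41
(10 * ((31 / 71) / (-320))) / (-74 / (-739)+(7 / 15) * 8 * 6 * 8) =-114545 / 1505231808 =-0.00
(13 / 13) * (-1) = -1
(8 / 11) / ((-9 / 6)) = -16 / 33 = -0.48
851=851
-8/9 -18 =-170/9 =-18.89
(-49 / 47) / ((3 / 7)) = -343 / 141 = -2.43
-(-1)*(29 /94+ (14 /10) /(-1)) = -1.09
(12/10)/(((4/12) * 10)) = 9/25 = 0.36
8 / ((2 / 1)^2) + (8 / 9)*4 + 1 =59 / 9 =6.56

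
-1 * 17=-17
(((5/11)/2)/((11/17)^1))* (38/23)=1615/2783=0.58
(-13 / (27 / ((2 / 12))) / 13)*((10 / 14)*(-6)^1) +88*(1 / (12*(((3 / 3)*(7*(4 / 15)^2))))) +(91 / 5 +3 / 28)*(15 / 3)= 160717 / 1512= 106.29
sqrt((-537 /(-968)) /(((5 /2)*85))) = sqrt(9129) /1870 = 0.05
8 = 8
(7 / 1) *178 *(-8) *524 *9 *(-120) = 5641090560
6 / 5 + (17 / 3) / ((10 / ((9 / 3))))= 29 / 10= 2.90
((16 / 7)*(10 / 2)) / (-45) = -16 / 63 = -0.25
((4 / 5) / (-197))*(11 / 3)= -44 / 2955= -0.01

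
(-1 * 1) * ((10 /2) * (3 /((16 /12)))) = -45 /4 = -11.25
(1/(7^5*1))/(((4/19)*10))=19/672280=0.00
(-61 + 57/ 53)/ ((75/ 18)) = -19056/ 1325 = -14.38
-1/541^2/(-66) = 1/19316946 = 0.00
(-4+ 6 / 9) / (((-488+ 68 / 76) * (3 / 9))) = 38 / 1851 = 0.02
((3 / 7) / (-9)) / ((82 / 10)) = -5 / 861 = -0.01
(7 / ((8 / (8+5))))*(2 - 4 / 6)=91 / 6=15.17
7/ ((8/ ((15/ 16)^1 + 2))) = 329/ 128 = 2.57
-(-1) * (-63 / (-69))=21 / 23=0.91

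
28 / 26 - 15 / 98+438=559189 / 1274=438.92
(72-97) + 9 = -16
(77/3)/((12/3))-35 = -343/12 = -28.58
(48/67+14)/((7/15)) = 14790/469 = 31.54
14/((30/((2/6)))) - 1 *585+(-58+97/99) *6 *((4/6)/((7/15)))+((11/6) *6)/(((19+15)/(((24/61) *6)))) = -3854881202/3593205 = -1072.83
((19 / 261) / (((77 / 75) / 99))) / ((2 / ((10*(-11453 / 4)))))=-81602625 / 812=-100495.84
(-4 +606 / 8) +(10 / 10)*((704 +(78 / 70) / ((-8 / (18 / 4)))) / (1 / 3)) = 1221847 / 560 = 2181.87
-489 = -489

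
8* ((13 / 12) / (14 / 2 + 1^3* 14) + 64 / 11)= 32542 / 693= 46.96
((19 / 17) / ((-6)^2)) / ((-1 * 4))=-19 / 2448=-0.01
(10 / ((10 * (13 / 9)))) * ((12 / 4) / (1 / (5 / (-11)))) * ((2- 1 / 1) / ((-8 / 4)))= 135 / 286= 0.47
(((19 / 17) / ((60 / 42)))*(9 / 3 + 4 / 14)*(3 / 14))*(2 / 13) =1311 / 15470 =0.08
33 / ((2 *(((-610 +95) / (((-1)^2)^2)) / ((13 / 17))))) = -0.02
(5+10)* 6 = 90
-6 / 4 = -3 / 2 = -1.50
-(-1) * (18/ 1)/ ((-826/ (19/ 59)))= -171/ 24367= -0.01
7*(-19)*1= -133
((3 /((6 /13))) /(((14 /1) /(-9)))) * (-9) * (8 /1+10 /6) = 10179 /28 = 363.54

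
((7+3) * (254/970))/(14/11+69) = 2794/74981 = 0.04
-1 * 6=-6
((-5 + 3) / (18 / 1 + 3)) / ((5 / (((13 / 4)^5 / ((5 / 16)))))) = -371293 / 16800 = -22.10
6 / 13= 0.46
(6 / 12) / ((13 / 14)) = 7 / 13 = 0.54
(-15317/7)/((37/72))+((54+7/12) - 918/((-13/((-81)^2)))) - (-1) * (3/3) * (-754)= 458350.11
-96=-96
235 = 235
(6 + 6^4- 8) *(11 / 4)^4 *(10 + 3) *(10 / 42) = 615727255 / 2688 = 229065.20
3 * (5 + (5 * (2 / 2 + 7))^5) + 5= 307200020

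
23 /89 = 0.26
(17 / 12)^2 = 289 / 144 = 2.01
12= 12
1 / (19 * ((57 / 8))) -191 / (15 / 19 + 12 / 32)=-3493360 / 21299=-164.02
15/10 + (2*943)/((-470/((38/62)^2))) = -3341/451670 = -0.01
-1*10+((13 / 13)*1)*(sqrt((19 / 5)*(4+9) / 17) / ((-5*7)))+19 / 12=-101 / 12-sqrt(20995) / 2975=-8.47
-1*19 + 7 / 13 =-240 / 13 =-18.46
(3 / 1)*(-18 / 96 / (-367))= 0.00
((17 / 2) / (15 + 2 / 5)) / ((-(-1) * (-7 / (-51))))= 4335 / 1078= 4.02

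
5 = 5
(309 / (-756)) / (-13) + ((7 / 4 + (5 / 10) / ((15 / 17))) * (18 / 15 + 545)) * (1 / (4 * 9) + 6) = 7496169823 / 982800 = 7627.36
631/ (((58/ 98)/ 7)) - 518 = 201411/ 29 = 6945.21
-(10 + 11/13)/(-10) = 141/130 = 1.08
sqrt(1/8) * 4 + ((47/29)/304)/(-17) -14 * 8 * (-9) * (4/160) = sqrt(2) + 18883637/749360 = 26.61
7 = 7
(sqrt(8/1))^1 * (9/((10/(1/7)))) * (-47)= -423 * sqrt(2)/35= -17.09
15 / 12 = 5 / 4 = 1.25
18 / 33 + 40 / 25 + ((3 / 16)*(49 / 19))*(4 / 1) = 17053 / 4180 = 4.08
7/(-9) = -7/9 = -0.78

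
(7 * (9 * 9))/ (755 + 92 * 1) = 81/ 121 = 0.67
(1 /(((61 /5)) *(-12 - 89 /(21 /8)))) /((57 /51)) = -1785 /1117276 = -0.00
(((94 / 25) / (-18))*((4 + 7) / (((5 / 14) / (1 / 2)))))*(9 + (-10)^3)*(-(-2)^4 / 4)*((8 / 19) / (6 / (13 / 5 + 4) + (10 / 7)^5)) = -10608771747728 / 13552498125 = -782.79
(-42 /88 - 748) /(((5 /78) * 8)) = -1284387 /880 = -1459.53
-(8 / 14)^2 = -16 / 49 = -0.33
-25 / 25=-1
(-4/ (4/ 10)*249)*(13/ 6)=-5395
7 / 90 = 0.08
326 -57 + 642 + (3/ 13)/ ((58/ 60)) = 343537/ 377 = 911.24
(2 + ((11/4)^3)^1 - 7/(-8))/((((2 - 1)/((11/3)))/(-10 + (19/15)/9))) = -1478741/1728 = -855.75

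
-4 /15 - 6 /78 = -67 /195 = -0.34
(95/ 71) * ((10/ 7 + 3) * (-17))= -100.73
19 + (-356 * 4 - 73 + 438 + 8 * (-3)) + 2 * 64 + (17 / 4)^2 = -14687 / 16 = -917.94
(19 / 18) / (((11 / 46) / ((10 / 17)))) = 4370 / 1683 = 2.60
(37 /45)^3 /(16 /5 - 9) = -50653 /528525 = -0.10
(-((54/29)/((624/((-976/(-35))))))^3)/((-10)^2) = -0.00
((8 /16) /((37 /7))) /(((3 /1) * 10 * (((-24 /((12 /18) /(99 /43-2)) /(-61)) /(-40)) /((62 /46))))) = -0.95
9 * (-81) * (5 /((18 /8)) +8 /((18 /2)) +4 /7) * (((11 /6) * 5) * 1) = -172260 /7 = -24608.57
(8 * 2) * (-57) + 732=-180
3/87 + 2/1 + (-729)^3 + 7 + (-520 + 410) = -11235197109/29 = -387420589.97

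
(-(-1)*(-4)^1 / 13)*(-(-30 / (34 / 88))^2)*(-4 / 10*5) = -13939200 / 3757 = -3710.19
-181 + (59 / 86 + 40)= -12067 / 86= -140.31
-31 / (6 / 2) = -31 / 3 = -10.33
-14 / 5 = -2.80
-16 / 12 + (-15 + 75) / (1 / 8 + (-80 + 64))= -1948 / 381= -5.11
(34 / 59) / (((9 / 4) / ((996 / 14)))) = 22576 / 1239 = 18.22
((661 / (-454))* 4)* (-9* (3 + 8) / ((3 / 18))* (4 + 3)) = 5496876 / 227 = 24215.31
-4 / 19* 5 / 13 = -20 / 247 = -0.08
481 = 481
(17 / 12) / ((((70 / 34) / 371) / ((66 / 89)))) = 168487 / 890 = 189.31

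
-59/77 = -0.77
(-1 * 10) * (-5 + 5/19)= 900/19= 47.37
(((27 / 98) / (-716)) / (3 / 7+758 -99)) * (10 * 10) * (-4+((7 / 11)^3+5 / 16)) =49302675 / 246345654016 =0.00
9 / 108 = 1 / 12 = 0.08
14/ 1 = 14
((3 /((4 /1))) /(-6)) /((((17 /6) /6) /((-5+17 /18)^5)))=2073071593 /7138368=290.41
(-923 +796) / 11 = -127 / 11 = -11.55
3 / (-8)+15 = 117 / 8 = 14.62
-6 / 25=-0.24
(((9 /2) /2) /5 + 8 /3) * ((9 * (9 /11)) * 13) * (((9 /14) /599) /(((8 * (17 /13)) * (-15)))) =-13689 /6708800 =-0.00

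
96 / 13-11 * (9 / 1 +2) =-1477 / 13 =-113.62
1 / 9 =0.11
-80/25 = -16/5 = -3.20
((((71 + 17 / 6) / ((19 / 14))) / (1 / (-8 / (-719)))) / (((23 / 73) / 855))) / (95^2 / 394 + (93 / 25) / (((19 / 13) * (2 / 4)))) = 5083884834000 / 86646719479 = 58.67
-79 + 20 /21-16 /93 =-50921 /651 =-78.22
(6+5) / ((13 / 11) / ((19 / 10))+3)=2299 / 757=3.04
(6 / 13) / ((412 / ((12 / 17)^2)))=216 / 386971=0.00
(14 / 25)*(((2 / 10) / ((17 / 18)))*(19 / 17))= 4788 / 36125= 0.13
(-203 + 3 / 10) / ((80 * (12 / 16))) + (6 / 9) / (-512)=-64889 / 19200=-3.38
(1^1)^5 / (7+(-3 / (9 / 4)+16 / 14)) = 21 / 143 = 0.15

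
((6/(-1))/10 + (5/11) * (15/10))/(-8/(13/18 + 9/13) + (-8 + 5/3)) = -8937/1309550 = -0.01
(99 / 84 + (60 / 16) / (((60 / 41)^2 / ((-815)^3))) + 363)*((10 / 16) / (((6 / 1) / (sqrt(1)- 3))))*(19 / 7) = 121029715880555 / 225792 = 536023047.23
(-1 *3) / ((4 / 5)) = -15 / 4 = -3.75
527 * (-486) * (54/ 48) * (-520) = 149831370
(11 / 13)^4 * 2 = 29282 / 28561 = 1.03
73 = 73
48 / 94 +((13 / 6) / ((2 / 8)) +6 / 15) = 9.58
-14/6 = -7/3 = -2.33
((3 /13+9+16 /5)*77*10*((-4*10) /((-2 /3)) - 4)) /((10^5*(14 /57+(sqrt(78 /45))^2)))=1034341 /381875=2.71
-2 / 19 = -0.11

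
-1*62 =-62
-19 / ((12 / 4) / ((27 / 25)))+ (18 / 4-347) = -17467 / 50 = -349.34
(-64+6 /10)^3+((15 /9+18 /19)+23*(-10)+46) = -1817028116 /7125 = -255021.49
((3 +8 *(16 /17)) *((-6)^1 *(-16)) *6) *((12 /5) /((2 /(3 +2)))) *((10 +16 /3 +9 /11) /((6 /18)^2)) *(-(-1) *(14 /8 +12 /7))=23987609568 /1309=18325141.00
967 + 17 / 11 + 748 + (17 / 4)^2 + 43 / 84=6413003 / 3696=1735.12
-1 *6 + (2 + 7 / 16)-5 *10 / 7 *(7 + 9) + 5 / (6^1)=-39317 / 336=-117.01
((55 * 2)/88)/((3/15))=6.25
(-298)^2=88804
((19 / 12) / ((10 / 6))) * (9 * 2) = 171 / 10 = 17.10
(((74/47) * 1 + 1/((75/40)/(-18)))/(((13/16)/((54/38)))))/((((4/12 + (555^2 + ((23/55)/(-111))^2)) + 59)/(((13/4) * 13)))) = -2467289675565/1281747333630184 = -0.00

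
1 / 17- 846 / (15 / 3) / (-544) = 503 / 1360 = 0.37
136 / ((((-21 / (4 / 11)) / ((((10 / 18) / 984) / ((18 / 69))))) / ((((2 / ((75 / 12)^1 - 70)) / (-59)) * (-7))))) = 0.00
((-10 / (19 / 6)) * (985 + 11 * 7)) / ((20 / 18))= -57348 / 19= -3018.32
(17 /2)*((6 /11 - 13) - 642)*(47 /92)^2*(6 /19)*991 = -34944906597 /76912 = -454349.21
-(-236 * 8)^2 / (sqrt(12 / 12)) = -3564544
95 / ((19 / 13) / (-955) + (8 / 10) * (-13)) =-235885 / 25827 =-9.13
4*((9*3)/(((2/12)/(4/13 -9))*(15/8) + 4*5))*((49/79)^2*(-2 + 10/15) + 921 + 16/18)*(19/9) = 1422248786624/135161337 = 10522.60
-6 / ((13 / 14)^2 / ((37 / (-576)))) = 1813 / 4056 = 0.45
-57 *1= -57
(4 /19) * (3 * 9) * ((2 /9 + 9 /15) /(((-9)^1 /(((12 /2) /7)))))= -0.45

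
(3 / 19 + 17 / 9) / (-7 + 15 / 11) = -1925 / 5301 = -0.36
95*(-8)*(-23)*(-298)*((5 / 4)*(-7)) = 45579100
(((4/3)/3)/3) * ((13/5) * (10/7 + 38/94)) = 3484/4935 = 0.71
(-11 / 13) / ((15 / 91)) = -77 / 15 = -5.13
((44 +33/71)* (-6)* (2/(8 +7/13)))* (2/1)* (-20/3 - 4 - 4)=1833.07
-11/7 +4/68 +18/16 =-369/952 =-0.39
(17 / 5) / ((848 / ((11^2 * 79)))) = 162503 / 4240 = 38.33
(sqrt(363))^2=363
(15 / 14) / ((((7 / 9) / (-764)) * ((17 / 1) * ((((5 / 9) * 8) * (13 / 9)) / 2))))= -417717 / 21658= -19.29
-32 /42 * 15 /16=-5 /7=-0.71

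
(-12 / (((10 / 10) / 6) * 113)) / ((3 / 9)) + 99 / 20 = 6867 / 2260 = 3.04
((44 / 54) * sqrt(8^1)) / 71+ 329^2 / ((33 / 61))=44 * sqrt(2) / 1917+ 6602701 / 33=200081.88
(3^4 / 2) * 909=73629 / 2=36814.50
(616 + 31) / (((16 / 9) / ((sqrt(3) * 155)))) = 902565 * sqrt(3) / 16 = 97705.53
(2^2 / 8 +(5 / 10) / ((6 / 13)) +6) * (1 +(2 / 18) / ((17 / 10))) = 14833 / 1836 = 8.08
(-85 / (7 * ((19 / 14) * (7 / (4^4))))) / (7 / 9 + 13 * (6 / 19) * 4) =-23040 / 1211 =-19.03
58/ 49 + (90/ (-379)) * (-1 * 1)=26392/ 18571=1.42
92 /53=1.74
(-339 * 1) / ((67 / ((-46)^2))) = -717324 / 67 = -10706.33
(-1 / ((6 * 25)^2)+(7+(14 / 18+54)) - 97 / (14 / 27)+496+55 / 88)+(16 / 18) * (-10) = 114169361 / 315000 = 362.44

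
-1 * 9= -9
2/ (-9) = -2/ 9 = -0.22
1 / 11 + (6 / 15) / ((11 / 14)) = 3 / 5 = 0.60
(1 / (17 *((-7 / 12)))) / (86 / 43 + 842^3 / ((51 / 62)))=-0.00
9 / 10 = 0.90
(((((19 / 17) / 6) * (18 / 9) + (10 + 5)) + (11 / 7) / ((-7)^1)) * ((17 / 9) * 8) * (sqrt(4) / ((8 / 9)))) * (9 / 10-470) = -35515561 / 147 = -241602.46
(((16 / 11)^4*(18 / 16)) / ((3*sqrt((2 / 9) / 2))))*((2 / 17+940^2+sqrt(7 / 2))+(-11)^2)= 36864*sqrt(14) / 14641+1107634839552 / 248897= 4450182.94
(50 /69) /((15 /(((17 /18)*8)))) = 680 /1863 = 0.37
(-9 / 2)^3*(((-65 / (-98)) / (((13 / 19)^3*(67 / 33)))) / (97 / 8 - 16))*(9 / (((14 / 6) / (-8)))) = -740.08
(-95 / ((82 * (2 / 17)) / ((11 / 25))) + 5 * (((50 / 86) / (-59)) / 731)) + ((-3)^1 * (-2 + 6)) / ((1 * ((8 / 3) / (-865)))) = 5912846533959 / 1520728540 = 3888.17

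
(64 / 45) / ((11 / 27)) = 192 / 55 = 3.49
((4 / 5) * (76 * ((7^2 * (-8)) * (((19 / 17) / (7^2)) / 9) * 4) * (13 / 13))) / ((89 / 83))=-15341056 / 68085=-225.32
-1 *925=-925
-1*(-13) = 13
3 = 3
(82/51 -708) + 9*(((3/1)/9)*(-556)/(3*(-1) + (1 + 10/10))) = 961.61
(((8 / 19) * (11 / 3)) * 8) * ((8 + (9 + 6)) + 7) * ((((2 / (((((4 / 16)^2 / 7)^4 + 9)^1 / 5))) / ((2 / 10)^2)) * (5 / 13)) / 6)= 27693940736000 / 41975202477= 659.77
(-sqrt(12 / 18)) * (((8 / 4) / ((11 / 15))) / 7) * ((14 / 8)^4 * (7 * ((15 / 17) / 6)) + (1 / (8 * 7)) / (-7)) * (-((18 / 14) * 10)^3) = 1875638176875 * sqrt(6) / 704011616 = 6525.97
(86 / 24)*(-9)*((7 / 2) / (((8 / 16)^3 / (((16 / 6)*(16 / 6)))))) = -19264 / 3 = -6421.33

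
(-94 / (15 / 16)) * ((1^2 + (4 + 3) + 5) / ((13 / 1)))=-1504 / 15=-100.27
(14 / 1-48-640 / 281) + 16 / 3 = -26086 / 843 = -30.94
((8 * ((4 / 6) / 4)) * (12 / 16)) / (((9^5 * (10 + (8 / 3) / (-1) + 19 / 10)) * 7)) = 10 / 38165337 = 0.00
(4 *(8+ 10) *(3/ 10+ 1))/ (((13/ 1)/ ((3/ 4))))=27/ 5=5.40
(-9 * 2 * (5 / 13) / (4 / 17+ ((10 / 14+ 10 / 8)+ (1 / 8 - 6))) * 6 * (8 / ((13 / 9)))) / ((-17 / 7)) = -15240960 / 591331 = -25.77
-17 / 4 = -4.25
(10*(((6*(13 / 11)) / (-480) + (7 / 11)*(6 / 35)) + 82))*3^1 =216729 / 88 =2462.83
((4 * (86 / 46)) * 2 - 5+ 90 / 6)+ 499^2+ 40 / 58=166100773 / 667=249026.65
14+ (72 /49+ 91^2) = 406527 /49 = 8296.47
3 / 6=1 / 2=0.50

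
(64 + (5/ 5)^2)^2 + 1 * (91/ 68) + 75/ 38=4228.31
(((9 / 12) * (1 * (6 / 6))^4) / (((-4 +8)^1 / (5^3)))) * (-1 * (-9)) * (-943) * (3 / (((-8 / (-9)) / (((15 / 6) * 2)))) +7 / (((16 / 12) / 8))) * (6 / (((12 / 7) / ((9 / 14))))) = -13491147375 / 512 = -26349897.22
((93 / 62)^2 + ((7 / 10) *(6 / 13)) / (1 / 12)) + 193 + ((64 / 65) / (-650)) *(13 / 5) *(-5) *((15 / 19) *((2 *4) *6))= 379759 / 1900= 199.87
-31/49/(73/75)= -2325/3577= -0.65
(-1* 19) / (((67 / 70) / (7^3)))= -456190 / 67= -6808.81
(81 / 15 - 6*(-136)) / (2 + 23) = 4107 / 125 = 32.86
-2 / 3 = -0.67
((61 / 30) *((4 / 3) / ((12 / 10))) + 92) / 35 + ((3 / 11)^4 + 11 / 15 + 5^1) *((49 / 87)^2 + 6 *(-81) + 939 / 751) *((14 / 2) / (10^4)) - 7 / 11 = 201519821900339 / 1820527504228125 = 0.11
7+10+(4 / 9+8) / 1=229 / 9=25.44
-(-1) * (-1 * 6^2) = -36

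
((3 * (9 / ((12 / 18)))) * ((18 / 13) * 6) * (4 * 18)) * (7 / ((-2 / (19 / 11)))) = -20942712 / 143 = -146452.53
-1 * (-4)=4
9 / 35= 0.26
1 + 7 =8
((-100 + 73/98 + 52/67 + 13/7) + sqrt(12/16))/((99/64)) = -2255712/36113 + 32 * sqrt(3)/99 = -61.90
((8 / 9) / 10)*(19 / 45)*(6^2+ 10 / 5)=2888 / 2025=1.43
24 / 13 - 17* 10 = -2186 / 13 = -168.15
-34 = -34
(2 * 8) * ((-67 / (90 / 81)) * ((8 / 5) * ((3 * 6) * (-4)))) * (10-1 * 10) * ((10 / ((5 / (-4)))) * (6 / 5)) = 0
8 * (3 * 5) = 120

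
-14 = -14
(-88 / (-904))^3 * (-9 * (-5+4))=11979 / 1442897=0.01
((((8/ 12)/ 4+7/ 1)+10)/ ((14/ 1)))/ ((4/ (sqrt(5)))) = 103 * sqrt(5)/ 336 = 0.69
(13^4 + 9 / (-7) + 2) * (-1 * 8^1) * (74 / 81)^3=-216045986048 / 1240029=-174226.56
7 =7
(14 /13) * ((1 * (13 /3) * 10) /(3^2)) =5.19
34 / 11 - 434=-4740 / 11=-430.91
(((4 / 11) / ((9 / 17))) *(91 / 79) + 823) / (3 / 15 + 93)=32214355 / 3644586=8.84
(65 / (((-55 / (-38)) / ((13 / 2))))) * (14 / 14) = 291.91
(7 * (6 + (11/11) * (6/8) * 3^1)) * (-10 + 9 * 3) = 3927/4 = 981.75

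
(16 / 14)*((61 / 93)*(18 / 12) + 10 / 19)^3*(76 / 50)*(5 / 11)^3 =56302521390 / 100200151667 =0.56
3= 3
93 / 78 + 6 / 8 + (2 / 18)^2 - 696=-2923319 / 4212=-694.05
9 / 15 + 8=43 / 5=8.60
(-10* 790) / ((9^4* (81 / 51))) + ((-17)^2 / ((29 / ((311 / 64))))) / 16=11933622413 / 5260557312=2.27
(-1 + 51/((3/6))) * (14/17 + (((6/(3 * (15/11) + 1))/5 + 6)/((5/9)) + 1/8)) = 29261013/23800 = 1229.45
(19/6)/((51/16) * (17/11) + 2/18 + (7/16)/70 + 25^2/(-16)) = -50160/538861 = -0.09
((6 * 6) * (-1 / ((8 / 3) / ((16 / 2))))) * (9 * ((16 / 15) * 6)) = -31104 / 5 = -6220.80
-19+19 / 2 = -19 / 2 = -9.50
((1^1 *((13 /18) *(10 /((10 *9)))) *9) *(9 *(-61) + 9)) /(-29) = 390 /29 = 13.45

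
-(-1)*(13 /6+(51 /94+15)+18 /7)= 20017 /987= 20.28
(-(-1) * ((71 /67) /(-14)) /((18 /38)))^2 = 1819801 /71267364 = 0.03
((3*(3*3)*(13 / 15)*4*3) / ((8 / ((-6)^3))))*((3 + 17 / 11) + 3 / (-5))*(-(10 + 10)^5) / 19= 1052932608000 / 209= 5037955062.20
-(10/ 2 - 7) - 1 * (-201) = 203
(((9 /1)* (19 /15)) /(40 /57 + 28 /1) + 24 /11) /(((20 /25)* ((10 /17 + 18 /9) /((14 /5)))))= 27615021 /7918240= 3.49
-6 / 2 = -3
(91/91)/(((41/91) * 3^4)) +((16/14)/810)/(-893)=2844041/103797855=0.03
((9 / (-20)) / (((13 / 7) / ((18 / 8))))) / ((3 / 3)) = -567 / 1040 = -0.55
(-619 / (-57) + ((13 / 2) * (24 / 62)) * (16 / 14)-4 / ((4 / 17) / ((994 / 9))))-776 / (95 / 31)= -392785273 / 185535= -2117.04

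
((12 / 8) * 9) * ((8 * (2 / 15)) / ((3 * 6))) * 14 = 56 / 5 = 11.20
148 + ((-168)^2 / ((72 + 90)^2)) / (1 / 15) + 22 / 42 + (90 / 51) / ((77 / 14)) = 52476833 / 318087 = 164.98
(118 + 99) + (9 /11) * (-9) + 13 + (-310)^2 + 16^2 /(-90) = 47678297 /495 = 96319.79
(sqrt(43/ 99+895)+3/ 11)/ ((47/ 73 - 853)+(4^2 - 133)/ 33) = -146 * sqrt(243782)/ 2061867 - 219/ 687289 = -0.04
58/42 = 29/21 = 1.38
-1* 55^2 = -3025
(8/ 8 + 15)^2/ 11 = 256/ 11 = 23.27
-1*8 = -8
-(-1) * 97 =97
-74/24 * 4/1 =-37/3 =-12.33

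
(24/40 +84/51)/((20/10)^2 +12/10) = 191/442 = 0.43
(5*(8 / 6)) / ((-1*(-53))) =20 / 159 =0.13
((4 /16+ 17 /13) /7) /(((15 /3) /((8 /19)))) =162 /8645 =0.02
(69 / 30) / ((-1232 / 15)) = -0.03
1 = 1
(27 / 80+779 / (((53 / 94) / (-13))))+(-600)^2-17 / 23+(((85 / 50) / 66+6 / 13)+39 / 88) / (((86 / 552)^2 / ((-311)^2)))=104423155782064663 / 25784970640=4049768.26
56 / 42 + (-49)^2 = 7207 / 3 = 2402.33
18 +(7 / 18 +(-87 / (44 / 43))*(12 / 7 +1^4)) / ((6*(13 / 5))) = 698723 / 216216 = 3.23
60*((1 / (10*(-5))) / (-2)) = 3 / 5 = 0.60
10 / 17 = 0.59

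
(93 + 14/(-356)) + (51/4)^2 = 363865/1424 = 255.52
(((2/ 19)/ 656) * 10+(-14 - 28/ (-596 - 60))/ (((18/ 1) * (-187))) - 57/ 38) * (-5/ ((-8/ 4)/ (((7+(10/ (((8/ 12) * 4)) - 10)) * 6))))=-78361815/ 4661536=-16.81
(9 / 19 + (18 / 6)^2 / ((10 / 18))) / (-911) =-1584 / 86545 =-0.02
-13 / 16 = -0.81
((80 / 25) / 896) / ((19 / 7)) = 0.00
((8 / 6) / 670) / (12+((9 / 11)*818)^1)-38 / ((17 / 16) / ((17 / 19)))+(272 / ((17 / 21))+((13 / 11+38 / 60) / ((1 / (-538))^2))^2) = 628868726167846438427 / 2278269675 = 276029099218.84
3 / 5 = 0.60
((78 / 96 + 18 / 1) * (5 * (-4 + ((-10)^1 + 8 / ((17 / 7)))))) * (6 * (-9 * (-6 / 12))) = -3697785 / 136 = -27189.60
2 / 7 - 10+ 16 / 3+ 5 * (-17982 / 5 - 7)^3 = -122819331831473 / 525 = -233941584440.90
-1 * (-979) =979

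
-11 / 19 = -0.58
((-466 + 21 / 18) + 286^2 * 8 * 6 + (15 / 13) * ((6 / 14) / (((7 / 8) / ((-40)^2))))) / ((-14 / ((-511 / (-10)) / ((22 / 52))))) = -1095558185959 / 32340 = -33876258.07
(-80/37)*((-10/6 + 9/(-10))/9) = 616/999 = 0.62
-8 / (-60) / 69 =2 / 1035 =0.00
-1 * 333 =-333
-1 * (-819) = 819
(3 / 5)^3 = 27 / 125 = 0.22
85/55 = 17/11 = 1.55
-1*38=-38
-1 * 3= -3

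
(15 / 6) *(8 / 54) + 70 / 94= 1415 / 1269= 1.12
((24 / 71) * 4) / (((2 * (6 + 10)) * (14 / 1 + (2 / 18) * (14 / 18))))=243 / 81011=0.00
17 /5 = 3.40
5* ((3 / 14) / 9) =5 / 42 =0.12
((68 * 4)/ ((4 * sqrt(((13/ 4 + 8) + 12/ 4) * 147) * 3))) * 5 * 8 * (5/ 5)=5440 * sqrt(19)/ 1197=19.81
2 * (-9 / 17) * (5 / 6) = -15 / 17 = -0.88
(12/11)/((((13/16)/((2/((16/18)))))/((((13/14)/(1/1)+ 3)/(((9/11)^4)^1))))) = 585640/22113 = 26.48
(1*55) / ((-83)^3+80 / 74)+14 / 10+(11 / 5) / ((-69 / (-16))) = 13941153986 / 7298847255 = 1.91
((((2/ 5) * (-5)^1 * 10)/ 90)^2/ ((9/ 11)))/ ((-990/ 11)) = -22/ 32805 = -0.00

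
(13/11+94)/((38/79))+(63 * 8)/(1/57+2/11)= 142430469/52250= 2725.94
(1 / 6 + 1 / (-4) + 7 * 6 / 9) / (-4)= -55 / 48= -1.15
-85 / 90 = -17 / 18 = -0.94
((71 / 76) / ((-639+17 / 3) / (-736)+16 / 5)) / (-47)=-48990 / 10007851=-0.00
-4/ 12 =-1/ 3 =-0.33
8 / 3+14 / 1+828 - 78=2300 / 3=766.67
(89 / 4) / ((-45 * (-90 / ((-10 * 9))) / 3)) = -89 / 60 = -1.48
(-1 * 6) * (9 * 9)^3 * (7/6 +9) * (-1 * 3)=97253703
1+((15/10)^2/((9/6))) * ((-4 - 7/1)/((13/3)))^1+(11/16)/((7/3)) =-3659/1456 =-2.51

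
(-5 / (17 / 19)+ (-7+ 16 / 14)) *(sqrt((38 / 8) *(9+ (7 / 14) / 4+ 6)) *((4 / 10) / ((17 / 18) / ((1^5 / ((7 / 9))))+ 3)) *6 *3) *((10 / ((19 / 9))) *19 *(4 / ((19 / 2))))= -142977312 *sqrt(38) / 124355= -7087.54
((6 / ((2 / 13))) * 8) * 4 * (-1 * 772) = -963456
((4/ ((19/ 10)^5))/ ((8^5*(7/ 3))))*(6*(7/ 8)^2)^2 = 28940625/ 649094496256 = 0.00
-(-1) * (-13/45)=-13/45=-0.29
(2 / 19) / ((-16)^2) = 1 / 2432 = 0.00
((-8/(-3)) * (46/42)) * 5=920/63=14.60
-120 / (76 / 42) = -1260 / 19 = -66.32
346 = 346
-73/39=-1.87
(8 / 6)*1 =4 / 3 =1.33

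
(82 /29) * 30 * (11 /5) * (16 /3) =28864 /29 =995.31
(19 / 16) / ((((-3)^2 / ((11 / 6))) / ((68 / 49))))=3553 / 10584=0.34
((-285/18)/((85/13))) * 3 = -247/34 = -7.26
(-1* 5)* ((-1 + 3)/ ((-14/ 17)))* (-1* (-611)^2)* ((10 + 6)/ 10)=-50771656/ 7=-7253093.71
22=22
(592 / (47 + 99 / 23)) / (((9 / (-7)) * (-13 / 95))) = 452732 / 6903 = 65.58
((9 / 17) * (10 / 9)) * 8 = 80 / 17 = 4.71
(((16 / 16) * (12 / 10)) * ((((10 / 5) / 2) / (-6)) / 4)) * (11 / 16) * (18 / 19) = -99 / 3040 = -0.03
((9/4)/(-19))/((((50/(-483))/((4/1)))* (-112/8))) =-621/1900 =-0.33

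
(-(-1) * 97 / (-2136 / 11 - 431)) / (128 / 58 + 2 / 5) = -154715 / 2599506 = -0.06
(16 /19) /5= 0.17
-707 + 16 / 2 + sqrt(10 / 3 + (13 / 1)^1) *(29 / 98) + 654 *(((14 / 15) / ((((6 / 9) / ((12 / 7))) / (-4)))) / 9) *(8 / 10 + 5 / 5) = -48867 / 25 + 29 *sqrt(3) / 42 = -1953.48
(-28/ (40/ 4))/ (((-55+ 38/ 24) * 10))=84/ 16025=0.01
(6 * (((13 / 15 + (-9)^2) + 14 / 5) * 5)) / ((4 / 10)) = 6350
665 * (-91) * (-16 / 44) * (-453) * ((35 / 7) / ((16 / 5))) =-685332375 / 44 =-15575735.80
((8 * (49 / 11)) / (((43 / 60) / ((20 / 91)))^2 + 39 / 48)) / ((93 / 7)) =1317120000 / 5620215029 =0.23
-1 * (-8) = 8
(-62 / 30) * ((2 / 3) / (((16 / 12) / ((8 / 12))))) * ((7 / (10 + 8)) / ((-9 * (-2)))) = -0.01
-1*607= -607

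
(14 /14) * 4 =4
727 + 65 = 792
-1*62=-62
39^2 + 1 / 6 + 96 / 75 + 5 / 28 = 3197513 / 2100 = 1522.63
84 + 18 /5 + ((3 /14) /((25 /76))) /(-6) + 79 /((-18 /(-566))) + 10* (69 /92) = 8124173 /3150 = 2579.10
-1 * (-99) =99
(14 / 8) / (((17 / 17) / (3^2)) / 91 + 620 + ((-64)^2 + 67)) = 0.00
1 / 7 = 0.14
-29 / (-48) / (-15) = -29 / 720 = -0.04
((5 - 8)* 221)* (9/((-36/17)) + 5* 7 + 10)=-108069/4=-27017.25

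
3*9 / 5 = 27 / 5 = 5.40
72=72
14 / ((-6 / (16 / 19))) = -112 / 57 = -1.96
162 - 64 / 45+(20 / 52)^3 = 15881147 / 98865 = 160.63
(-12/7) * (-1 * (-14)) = -24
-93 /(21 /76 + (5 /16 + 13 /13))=-9424 /161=-58.53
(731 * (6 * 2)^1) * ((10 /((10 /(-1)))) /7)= -8772 /7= -1253.14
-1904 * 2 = -3808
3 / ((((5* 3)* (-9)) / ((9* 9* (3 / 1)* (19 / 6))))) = -17.10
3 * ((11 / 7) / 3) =11 / 7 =1.57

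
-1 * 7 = -7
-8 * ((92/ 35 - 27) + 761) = -206256/ 35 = -5893.03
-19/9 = -2.11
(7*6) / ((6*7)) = 1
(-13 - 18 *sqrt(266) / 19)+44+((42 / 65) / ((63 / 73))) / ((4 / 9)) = 4249 / 130 - 18 *sqrt(266) / 19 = 17.23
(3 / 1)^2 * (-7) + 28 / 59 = -3689 / 59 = -62.53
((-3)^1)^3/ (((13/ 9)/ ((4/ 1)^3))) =-1196.31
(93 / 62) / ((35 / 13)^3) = 6591 / 85750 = 0.08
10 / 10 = 1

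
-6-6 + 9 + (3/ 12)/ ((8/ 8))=-11/ 4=-2.75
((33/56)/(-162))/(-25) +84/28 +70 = 5518811/75600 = 73.00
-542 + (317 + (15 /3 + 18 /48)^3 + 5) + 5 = -30573 /512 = -59.71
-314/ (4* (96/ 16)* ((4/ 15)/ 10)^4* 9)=-2874755.86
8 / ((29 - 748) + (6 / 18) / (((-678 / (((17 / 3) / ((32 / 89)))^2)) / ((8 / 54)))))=-1012248576 / 90978129937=-0.01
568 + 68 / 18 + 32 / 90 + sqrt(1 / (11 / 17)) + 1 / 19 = sqrt(187) / 11 + 163073 / 285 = 573.43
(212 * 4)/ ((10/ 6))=2544/ 5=508.80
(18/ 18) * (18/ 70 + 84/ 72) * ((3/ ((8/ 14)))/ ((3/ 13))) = 3887/ 120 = 32.39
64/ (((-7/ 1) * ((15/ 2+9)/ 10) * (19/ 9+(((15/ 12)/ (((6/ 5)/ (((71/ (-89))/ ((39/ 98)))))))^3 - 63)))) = 30831616409518080/ 389455534151095027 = 0.08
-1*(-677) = 677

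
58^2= 3364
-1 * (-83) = 83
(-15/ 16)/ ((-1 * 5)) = 3/ 16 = 0.19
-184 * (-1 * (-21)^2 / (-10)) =-40572 / 5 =-8114.40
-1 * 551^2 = -303601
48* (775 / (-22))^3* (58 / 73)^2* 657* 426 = -36021720620250000 / 97163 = -370734956930.62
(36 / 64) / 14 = 9 / 224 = 0.04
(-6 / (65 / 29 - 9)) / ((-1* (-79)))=87 / 7742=0.01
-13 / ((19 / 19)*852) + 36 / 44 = 7525 / 9372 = 0.80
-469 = -469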